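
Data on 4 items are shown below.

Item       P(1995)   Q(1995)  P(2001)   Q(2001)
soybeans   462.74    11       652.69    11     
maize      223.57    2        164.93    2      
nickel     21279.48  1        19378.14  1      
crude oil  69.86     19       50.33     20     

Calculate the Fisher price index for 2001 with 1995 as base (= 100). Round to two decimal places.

Laspeyres component (base-period weights):
ΣP(2001)Q(1995) = 652.69×11 + 164.93×2 + 19378.14×1 + 50.33×19 = 7179.59 + 329.86 + 19378.14 + 956.27 = 27843.86
ΣP(1995)Q(1995) = 462.74×11 + 223.57×2 + 21279.48×1 + 69.86×19 = 5090.14 + 447.14 + 21279.48 + 1327.34 = 28144.1
L = 27843.86 / 28144.1 × 100 = 98.9332
Paasche component (current-period weights):
ΣP(2001)Q(2001) = 652.69×11 + 164.93×2 + 19378.14×1 + 50.33×20 = 7179.59 + 329.86 + 19378.14 + 1006.6 = 27894.19
ΣP(1995)Q(2001) = 462.74×11 + 223.57×2 + 21279.48×1 + 69.86×20 = 5090.14 + 447.14 + 21279.48 + 1397.2 = 28213.96
P = 27894.19 / 28213.96 × 100 = 98.8666
Fisher = √(L × P) = √(98.9332 × 98.8666) = 98.8999

98.90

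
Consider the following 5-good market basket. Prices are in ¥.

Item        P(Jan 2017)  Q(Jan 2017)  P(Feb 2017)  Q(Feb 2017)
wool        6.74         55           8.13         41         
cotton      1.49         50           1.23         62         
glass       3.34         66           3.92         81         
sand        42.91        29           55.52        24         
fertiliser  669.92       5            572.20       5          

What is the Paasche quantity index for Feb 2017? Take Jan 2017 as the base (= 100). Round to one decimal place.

93.9

Paasche quantity index uses current-period prices as weights.
ΣP(Feb 2017)·Q(Feb 2017) = 8.13×41 + 1.23×62 + 3.92×81 + 55.52×24 + 572.20×5 = 333.33 + 76.26 + 317.52 + 1332.48 + 2861 = 4920.59
ΣP(Feb 2017)·Q(Jan 2017) = 8.13×55 + 1.23×50 + 3.92×66 + 55.52×29 + 572.20×5 = 447.15 + 61.5 + 258.72 + 1610.08 + 2861 = 5238.45
Index = 4920.59 / 5238.45 × 100 = 93.9322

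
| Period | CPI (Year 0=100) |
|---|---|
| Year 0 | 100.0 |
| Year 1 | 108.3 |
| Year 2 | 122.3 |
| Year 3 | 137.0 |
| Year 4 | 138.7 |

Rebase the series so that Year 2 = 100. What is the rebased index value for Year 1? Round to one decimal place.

88.6

Rebased(Year 1) = 108.3 / 122.3 × 100 = 88.5527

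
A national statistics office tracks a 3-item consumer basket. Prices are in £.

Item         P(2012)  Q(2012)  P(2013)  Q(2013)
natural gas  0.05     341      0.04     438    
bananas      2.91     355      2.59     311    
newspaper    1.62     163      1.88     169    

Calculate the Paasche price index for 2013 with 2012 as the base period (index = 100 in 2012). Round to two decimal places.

95.01

Paasche price index uses current-period quantities as weights.
ΣP(2013)·Q(2013) = 0.04×438 + 2.59×311 + 1.88×169 = 17.52 + 805.49 + 317.72 = 1140.73
ΣP(2012)·Q(2013) = 0.05×438 + 2.91×311 + 1.62×169 = 21.9 + 905.01 + 273.78 = 1200.69
Index = 1140.73 / 1200.69 × 100 = 95.0062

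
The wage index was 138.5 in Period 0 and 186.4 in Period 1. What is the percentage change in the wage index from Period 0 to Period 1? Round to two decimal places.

Change = (186.4 − 138.5) / 138.5 × 100
       = 47.9 / 138.5 × 100 = 34.5848%

34.58%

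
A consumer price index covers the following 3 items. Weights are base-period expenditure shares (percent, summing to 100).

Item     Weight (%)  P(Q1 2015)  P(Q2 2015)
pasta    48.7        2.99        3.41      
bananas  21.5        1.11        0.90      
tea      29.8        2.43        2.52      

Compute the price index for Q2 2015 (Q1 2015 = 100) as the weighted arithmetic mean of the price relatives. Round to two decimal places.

103.88

pasta: 48.7 × (3.41/2.99) = 48.7 × 1.140468 = 55.5408
bananas: 21.5 × (0.90/1.11) = 21.5 × 0.810811 = 17.4324
tea: 29.8 × (2.52/2.43) = 29.8 × 1.037037 = 30.9037
Index = Σ wᵢ·(p₁ᵢ/p₀ᵢ) = 55.5408 + 17.4324 + 30.9037 = 103.8769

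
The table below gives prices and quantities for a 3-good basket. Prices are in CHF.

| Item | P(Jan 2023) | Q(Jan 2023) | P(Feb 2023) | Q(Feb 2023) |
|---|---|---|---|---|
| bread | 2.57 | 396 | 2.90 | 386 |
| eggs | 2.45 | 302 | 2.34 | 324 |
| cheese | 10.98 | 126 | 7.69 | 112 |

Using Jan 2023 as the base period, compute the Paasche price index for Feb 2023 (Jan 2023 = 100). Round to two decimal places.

Paasche price index uses current-period quantities as weights.
ΣP(Feb 2023)·Q(Feb 2023) = 2.90×386 + 2.34×324 + 7.69×112 = 1119.4 + 758.16 + 861.28 = 2738.84
ΣP(Jan 2023)·Q(Feb 2023) = 2.57×386 + 2.45×324 + 10.98×112 = 992.02 + 793.8 + 1229.76 = 3015.58
Index = 2738.84 / 3015.58 × 100 = 90.8230

90.82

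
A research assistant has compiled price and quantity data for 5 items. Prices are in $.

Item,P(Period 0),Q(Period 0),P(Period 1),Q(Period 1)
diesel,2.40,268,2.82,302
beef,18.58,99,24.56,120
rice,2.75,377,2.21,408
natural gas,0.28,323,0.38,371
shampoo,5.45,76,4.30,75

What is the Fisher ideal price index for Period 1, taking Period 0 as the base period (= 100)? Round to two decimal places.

111.80

Laspeyres component (base-period weights):
ΣP(Period 1)Q(Period 0) = 2.82×268 + 24.56×99 + 2.21×377 + 0.38×323 + 4.30×76 = 755.76 + 2431.44 + 833.17 + 122.74 + 326.8 = 4469.91
ΣP(Period 0)Q(Period 0) = 2.40×268 + 18.58×99 + 2.75×377 + 0.28×323 + 5.45×76 = 643.2 + 1839.42 + 1036.75 + 90.44 + 414.2 = 4024.01
L = 4469.91 / 4024.01 × 100 = 111.0810
Paasche component (current-period weights):
ΣP(Period 1)Q(Period 1) = 2.82×302 + 24.56×120 + 2.21×408 + 0.38×371 + 4.30×75 = 851.64 + 2947.2 + 901.68 + 140.98 + 322.5 = 5164
ΣP(Period 0)Q(Period 1) = 2.40×302 + 18.58×120 + 2.75×408 + 0.28×371 + 5.45×75 = 724.8 + 2229.6 + 1122 + 103.88 + 408.75 = 4589.03
P = 5164 / 4589.03 × 100 = 112.5292
Fisher = √(L × P) = √(111.0810 × 112.5292) = 111.8028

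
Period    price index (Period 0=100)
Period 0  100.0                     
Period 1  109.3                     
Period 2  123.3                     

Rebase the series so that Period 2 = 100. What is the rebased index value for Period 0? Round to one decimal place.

81.1

Rebased(Period 0) = 100.0 / 123.3 × 100 = 81.1030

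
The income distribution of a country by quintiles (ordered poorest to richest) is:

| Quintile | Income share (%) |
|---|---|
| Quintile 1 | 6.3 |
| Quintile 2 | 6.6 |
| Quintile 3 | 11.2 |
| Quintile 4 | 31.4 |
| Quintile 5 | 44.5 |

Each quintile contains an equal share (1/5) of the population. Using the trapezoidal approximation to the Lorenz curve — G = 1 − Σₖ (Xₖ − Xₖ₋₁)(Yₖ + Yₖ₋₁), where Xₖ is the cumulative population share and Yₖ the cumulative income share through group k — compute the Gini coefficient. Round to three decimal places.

Cumulative income shares Yₖ: 0.0630, 0.1290, 0.2410, 0.5550, 1.0000
Σ (Xₖ−Xₖ₋₁)(Yₖ+Yₖ₋₁) = (1/5)(0.0630+0.0000) + (1/5)(0.1290+0.0630) + (1/5)(0.2410+0.1290) + (1/5)(0.5550+0.2410) + (1/5)(1.0000+0.5550)
  = 0.0126 + 0.0384 + 0.0740 + 0.1592 + 0.3110 = 0.5952
G = 1 − 0.5952 = 0.4048

0.405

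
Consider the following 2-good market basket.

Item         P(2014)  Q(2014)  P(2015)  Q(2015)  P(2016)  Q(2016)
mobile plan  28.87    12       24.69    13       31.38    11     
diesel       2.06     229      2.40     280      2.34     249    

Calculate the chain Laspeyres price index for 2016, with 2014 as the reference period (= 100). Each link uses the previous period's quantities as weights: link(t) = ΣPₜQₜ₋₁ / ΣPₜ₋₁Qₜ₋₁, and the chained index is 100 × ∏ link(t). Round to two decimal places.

110.69

Link 2014→2015:
ΣP(2015)Q(2014) = 24.69×12 + 2.40×229 = 296.28 + 549.6 = 845.88
ΣP(2014)Q(2014) = 28.87×12 + 2.06×229 = 346.44 + 471.74 = 818.18
link = 845.88/818.18 = 1.033856
Link 2015→2016:
ΣP(2016)Q(2015) = 31.38×13 + 2.34×280 = 407.94 + 655.2 = 1063.14
ΣP(2015)Q(2015) = 24.69×13 + 2.40×280 = 320.97 + 672 = 992.97
link = 1063.14/992.97 = 1.070667
Chained index = 100 × 1.033856 × 1.070667 = 110.6915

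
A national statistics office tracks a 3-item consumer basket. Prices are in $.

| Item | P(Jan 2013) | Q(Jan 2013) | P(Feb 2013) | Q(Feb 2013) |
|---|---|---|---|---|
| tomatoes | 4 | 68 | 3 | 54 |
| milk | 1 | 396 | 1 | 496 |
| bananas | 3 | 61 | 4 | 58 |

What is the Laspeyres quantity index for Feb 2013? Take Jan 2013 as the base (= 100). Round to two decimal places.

Laspeyres quantity index uses base-period prices as weights.
ΣP(Jan 2013)·Q(Feb 2013) = 4×54 + 1×496 + 3×58 = 216 + 496 + 174 = 886
ΣP(Jan 2013)·Q(Jan 2013) = 4×68 + 1×396 + 3×61 = 272 + 396 + 183 = 851
Index = 886 / 851 × 100 = 104.1128

104.11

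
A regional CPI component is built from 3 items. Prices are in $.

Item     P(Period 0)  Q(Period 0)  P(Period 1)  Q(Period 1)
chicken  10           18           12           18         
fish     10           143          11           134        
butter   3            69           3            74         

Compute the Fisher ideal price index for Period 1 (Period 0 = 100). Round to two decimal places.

Laspeyres component (base-period weights):
ΣP(Period 1)Q(Period 0) = 12×18 + 11×143 + 3×69 = 216 + 1573 + 207 = 1996
ΣP(Period 0)Q(Period 0) = 10×18 + 10×143 + 3×69 = 180 + 1430 + 207 = 1817
L = 1996 / 1817 × 100 = 109.8514
Paasche component (current-period weights):
ΣP(Period 1)Q(Period 1) = 12×18 + 11×134 + 3×74 = 216 + 1474 + 222 = 1912
ΣP(Period 0)Q(Period 1) = 10×18 + 10×134 + 3×74 = 180 + 1340 + 222 = 1742
P = 1912 / 1742 × 100 = 109.7589
Fisher = √(L × P) = √(109.8514 × 109.7589) = 109.8051

109.81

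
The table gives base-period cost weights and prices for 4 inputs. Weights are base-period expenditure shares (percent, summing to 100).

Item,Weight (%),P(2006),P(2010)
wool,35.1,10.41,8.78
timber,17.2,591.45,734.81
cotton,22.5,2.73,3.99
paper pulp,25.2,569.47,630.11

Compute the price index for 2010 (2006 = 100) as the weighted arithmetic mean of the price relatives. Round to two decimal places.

wool: 35.1 × (8.78/10.41) = 35.1 × 0.843420 = 29.6040
timber: 17.2 × (734.81/591.45) = 17.2 × 1.242387 = 21.3691
cotton: 22.5 × (3.99/2.73) = 22.5 × 1.461538 = 32.8846
paper pulp: 25.2 × (630.11/569.47) = 25.2 × 1.106485 = 27.8834
Index = Σ wᵢ·(p₁ᵢ/p₀ᵢ) = 29.6040 + 21.3691 + 32.8846 + 27.8834 = 111.7411

111.74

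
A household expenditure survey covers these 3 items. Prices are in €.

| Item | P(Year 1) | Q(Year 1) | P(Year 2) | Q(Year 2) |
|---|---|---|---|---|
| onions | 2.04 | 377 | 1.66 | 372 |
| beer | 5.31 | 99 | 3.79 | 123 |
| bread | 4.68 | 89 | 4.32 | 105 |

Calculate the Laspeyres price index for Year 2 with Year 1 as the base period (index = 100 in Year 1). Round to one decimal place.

Laspeyres price index uses base-period quantities as weights.
ΣP(Year 2)·Q(Year 1) = 1.66×377 + 3.79×99 + 4.32×89 = 625.82 + 375.21 + 384.48 = 1385.51
ΣP(Year 1)·Q(Year 1) = 2.04×377 + 5.31×99 + 4.68×89 = 769.08 + 525.69 + 416.52 = 1711.29
Index = 1385.51 / 1711.29 × 100 = 80.9629

81.0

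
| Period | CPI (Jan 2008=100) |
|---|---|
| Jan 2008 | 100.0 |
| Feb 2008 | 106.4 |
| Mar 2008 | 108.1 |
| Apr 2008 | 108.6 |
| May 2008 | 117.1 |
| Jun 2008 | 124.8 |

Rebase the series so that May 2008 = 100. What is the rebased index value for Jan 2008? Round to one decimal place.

Rebased(Jan 2008) = 100.0 / 117.1 × 100 = 85.3971

85.4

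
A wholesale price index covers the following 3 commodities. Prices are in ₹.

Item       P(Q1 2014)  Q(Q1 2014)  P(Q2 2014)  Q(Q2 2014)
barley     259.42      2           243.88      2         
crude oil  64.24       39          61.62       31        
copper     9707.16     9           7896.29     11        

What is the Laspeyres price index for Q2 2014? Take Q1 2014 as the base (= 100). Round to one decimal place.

Laspeyres price index uses base-period quantities as weights.
ΣP(Q2 2014)·Q(Q1 2014) = 243.88×2 + 61.62×39 + 7896.29×9 = 487.76 + 2403.18 + 71066.61 = 73957.55
ΣP(Q1 2014)·Q(Q1 2014) = 259.42×2 + 64.24×39 + 9707.16×9 = 518.84 + 2505.36 + 87364.44 = 90388.64
Index = 73957.55 / 90388.64 × 100 = 81.8217

81.8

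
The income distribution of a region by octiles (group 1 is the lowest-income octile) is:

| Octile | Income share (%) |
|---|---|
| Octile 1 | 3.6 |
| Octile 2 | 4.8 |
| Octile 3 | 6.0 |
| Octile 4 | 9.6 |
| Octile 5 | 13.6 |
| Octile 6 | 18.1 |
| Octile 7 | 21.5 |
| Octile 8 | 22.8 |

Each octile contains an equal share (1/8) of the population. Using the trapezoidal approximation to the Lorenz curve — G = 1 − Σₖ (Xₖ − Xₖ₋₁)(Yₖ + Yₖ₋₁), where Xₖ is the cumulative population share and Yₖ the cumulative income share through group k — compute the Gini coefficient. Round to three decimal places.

Cumulative income shares Yₖ: 0.0360, 0.0840, 0.1440, 0.2400, 0.3760, 0.5570, 0.7720, 1.0000
Σ (Xₖ−Xₖ₋₁)(Yₖ+Yₖ₋₁) = (1/8)(0.0360+0.0000) + (1/8)(0.0840+0.0360) + (1/8)(0.1440+0.0840) + (1/8)(0.2400+0.1440) + (1/8)(0.3760+0.2400) + (1/8)(0.5570+0.3760) + (1/8)(0.7720+0.5570) + (1/8)(1.0000+0.7720)
  = 0.0045 + 0.0150 + 0.0285 + 0.0480 + 0.0770 + 0.1166 + 0.1661 + 0.2215 = 0.6773
G = 1 − 0.6773 = 0.3227

0.323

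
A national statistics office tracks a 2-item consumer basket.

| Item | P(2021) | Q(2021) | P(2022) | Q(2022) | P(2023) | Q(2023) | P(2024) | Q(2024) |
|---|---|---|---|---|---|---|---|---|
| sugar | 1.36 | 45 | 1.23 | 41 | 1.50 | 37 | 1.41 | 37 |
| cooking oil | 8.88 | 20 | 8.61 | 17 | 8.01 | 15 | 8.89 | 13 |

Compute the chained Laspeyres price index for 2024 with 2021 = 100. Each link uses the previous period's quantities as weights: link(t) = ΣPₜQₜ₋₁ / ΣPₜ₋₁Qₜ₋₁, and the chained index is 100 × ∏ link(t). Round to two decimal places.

Link 2021→2022:
ΣP(2022)Q(2021) = 1.23×45 + 8.61×20 = 55.35 + 172.2 = 227.55
ΣP(2021)Q(2021) = 1.36×45 + 8.88×20 = 61.2 + 177.6 = 238.8
link = 227.55/238.8 = 0.952889
Link 2022→2023:
ΣP(2023)Q(2022) = 1.50×41 + 8.01×17 = 61.5 + 136.17 = 197.67
ΣP(2022)Q(2022) = 1.23×41 + 8.61×17 = 50.43 + 146.37 = 196.8
link = 197.67/196.8 = 1.004421
Link 2023→2024:
ΣP(2024)Q(2023) = 1.41×37 + 8.89×15 = 52.17 + 133.35 = 185.52
ΣP(2023)Q(2023) = 1.50×37 + 8.01×15 = 55.5 + 120.15 = 175.65
link = 185.52/175.65 = 1.056191
Chained index = 100 × 0.952889 × 1.004421 × 1.056191 = 101.0883

101.09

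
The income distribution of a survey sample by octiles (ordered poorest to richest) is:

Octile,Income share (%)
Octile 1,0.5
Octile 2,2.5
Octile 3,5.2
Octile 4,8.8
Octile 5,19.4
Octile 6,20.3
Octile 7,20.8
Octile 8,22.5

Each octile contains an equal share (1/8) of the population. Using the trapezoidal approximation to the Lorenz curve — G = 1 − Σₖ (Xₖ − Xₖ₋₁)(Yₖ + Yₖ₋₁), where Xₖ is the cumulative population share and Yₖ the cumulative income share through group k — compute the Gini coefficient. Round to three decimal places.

0.377

Cumulative income shares Yₖ: 0.0050, 0.0300, 0.0820, 0.1700, 0.3640, 0.5670, 0.7750, 1.0000
Σ (Xₖ−Xₖ₋₁)(Yₖ+Yₖ₋₁) = (1/8)(0.0050+0.0000) + (1/8)(0.0300+0.0050) + (1/8)(0.0820+0.0300) + (1/8)(0.1700+0.0820) + (1/8)(0.3640+0.1700) + (1/8)(0.5670+0.3640) + (1/8)(0.7750+0.5670) + (1/8)(1.0000+0.7750)
  = 0.0006 + 0.0044 + 0.0140 + 0.0315 + 0.0668 + 0.1164 + 0.1677 + 0.2219 = 0.6232
G = 1 − 0.6232 = 0.3768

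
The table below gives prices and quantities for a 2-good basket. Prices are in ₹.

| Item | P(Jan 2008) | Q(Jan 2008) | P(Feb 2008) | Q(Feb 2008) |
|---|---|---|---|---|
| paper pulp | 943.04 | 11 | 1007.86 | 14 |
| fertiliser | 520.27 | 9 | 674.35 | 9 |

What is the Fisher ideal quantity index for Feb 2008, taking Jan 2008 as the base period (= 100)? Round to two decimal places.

Laspeyres component (base-period weights):
ΣP(Jan 2008)Q(Feb 2008) = 943.04×14 + 520.27×9 = 13202.56 + 4682.43 = 17884.99
ΣP(Jan 2008)Q(Jan 2008) = 943.04×11 + 520.27×9 = 10373.44 + 4682.43 = 15055.87
L = 17884.99 / 15055.87 × 100 = 118.7908
Paasche component (current-period weights):
ΣP(Feb 2008)Q(Feb 2008) = 1007.86×14 + 674.35×9 = 14110.04 + 6069.15 = 20179.19
ΣP(Feb 2008)Q(Jan 2008) = 1007.86×11 + 674.35×9 = 11086.46 + 6069.15 = 17155.61
P = 20179.19 / 17155.61 × 100 = 117.6244
Fisher = √(L × P) = √(118.7908 × 117.6244) = 118.2062

118.21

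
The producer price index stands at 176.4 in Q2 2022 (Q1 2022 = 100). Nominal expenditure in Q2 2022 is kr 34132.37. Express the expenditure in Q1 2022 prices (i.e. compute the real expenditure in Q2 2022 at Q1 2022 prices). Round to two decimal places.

Real = Nominal ÷ (Index/100) = 34132.37 ÷ (176.4/100)
     = 34132.37 ÷ 1.764 = 19349.4161

19349.42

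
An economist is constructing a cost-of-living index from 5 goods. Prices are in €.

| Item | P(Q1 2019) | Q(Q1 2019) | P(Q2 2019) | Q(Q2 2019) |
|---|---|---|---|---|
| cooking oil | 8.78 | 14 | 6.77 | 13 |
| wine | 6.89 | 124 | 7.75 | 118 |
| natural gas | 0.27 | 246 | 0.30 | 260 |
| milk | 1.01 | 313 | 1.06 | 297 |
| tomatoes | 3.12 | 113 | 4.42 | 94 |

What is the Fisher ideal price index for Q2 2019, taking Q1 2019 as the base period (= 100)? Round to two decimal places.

Laspeyres component (base-period weights):
ΣP(Q2 2019)Q(Q1 2019) = 6.77×14 + 7.75×124 + 0.30×246 + 1.06×313 + 4.42×113 = 94.78 + 961 + 73.8 + 331.78 + 499.46 = 1960.82
ΣP(Q1 2019)Q(Q1 2019) = 8.78×14 + 6.89×124 + 0.27×246 + 1.01×313 + 3.12×113 = 122.92 + 854.36 + 66.42 + 316.13 + 352.56 = 1712.39
L = 1960.82 / 1712.39 × 100 = 114.5078
Paasche component (current-period weights):
ΣP(Q2 2019)Q(Q2 2019) = 6.77×13 + 7.75×118 + 0.30×260 + 1.06×297 + 4.42×94 = 88.01 + 914.5 + 78 + 314.82 + 415.48 = 1810.81
ΣP(Q1 2019)Q(Q2 2019) = 8.78×13 + 6.89×118 + 0.27×260 + 1.01×297 + 3.12×94 = 114.14 + 813.02 + 70.2 + 299.97 + 293.28 = 1590.61
P = 1810.81 / 1590.61 × 100 = 113.8437
Fisher = √(L × P) = √(114.5078 × 113.8437) = 114.1753

114.18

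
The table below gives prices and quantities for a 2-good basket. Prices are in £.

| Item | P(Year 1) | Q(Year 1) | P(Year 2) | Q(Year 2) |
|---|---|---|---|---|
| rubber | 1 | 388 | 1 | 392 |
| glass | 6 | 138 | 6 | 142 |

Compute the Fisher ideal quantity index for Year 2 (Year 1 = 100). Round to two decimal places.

102.30

Laspeyres component (base-period weights):
ΣP(Year 1)Q(Year 2) = 1×392 + 6×142 = 392 + 852 = 1244
ΣP(Year 1)Q(Year 1) = 1×388 + 6×138 = 388 + 828 = 1216
L = 1244 / 1216 × 100 = 102.3026
Paasche component (current-period weights):
ΣP(Year 2)Q(Year 2) = 1×392 + 6×142 = 392 + 852 = 1244
ΣP(Year 2)Q(Year 1) = 1×388 + 6×138 = 388 + 828 = 1216
P = 1244 / 1216 × 100 = 102.3026
Fisher = √(L × P) = √(102.3026 × 102.3026) = 102.3026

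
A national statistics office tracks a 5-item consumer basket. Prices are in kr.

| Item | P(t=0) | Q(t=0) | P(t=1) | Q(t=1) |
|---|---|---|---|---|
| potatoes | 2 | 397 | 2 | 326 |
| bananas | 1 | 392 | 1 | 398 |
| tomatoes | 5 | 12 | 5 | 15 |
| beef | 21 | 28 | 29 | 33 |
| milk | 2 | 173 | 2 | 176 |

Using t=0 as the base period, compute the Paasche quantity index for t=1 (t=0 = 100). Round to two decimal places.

101.25

Paasche quantity index uses current-period prices as weights.
ΣP(t=1)·Q(t=1) = 2×326 + 1×398 + 5×15 + 29×33 + 2×176 = 652 + 398 + 75 + 957 + 352 = 2434
ΣP(t=1)·Q(t=0) = 2×397 + 1×392 + 5×12 + 29×28 + 2×173 = 794 + 392 + 60 + 812 + 346 = 2404
Index = 2434 / 2404 × 100 = 101.2479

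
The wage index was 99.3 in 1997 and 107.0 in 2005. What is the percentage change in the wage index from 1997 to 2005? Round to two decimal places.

7.75%

Change = (107.0 − 99.3) / 99.3 × 100
       = 7.7 / 99.3 × 100 = 7.7543%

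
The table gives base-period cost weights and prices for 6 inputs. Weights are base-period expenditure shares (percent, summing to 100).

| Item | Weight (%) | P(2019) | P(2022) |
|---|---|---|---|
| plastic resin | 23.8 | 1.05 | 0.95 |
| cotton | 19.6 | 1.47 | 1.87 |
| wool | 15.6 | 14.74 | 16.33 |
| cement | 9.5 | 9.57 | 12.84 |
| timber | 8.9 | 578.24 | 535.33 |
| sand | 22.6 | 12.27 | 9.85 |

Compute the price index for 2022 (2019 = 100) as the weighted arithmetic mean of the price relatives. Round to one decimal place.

plastic resin: 23.8 × (0.95/1.05) = 23.8 × 0.904762 = 21.5333
cotton: 19.6 × (1.87/1.47) = 19.6 × 1.272109 = 24.9333
wool: 15.6 × (16.33/14.74) = 15.6 × 1.107870 = 17.2828
cement: 9.5 × (12.84/9.57) = 9.5 × 1.341693 = 12.7461
timber: 8.9 × (535.33/578.24) = 8.9 × 0.925792 = 8.2395
sand: 22.6 × (9.85/12.27) = 22.6 × 0.802771 = 18.1426
Index = Σ wᵢ·(p₁ᵢ/p₀ᵢ) = 21.5333 + 24.9333 + 17.2828 + 12.7461 + 8.2395 + 18.1426 = 102.8777

102.9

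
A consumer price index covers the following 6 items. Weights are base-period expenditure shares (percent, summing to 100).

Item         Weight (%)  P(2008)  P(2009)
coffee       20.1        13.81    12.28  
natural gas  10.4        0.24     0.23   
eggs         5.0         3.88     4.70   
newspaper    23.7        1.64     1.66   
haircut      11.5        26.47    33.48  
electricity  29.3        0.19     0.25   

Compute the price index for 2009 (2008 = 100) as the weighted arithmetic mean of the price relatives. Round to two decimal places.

coffee: 20.1 × (12.28/13.81) = 20.1 × 0.889211 = 17.8731
natural gas: 10.4 × (0.23/0.24) = 10.4 × 0.958333 = 9.9667
eggs: 5.0 × (4.70/3.88) = 5.0 × 1.211340 = 6.0567
newspaper: 23.7 × (1.66/1.64) = 23.7 × 1.012195 = 23.9890
haircut: 11.5 × (33.48/26.47) = 11.5 × 1.264828 = 14.5455
electricity: 29.3 × (0.25/0.19) = 29.3 × 1.315789 = 38.5526
Index = Σ wᵢ·(p₁ᵢ/p₀ᵢ) = 17.8731 + 9.9667 + 6.0567 + 23.9890 + 14.5455 + 38.5526 = 110.9837

110.98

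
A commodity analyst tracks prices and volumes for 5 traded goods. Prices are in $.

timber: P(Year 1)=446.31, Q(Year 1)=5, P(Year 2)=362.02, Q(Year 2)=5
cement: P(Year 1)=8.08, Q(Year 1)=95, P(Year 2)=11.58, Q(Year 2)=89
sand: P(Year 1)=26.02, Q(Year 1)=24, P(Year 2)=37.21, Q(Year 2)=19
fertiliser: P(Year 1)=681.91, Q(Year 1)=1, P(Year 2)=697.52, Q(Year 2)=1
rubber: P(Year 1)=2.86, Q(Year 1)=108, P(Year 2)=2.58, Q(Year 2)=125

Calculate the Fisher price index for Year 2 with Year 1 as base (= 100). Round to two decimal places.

Laspeyres component (base-period weights):
ΣP(Year 2)Q(Year 1) = 362.02×5 + 11.58×95 + 37.21×24 + 697.52×1 + 2.58×108 = 1810.1 + 1100.1 + 893.04 + 697.52 + 278.64 = 4779.4
ΣP(Year 1)Q(Year 1) = 446.31×5 + 8.08×95 + 26.02×24 + 681.91×1 + 2.86×108 = 2231.55 + 767.6 + 624.48 + 681.91 + 308.88 = 4614.42
L = 4779.4 / 4614.42 × 100 = 103.5753
Paasche component (current-period weights):
ΣP(Year 2)Q(Year 2) = 362.02×5 + 11.58×89 + 37.21×19 + 697.52×1 + 2.58×125 = 1810.1 + 1030.62 + 706.99 + 697.52 + 322.5 = 4567.73
ΣP(Year 1)Q(Year 2) = 446.31×5 + 8.08×89 + 26.02×19 + 681.91×1 + 2.86×125 = 2231.55 + 719.12 + 494.38 + 681.91 + 357.5 = 4484.46
P = 4567.73 / 4484.46 × 100 = 101.8569
Fisher = √(L × P) = √(103.5753 × 101.8569) = 102.7125

102.71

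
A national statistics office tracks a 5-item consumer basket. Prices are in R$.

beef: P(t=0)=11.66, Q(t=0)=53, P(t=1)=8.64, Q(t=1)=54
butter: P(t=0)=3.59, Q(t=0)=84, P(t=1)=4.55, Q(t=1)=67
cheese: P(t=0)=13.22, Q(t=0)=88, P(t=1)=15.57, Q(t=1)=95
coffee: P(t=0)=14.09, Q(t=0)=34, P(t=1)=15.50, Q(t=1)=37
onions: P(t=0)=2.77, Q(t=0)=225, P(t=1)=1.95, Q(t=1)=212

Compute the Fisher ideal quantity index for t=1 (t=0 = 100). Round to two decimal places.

101.74

Laspeyres component (base-period weights):
ΣP(t=0)Q(t=1) = 11.66×54 + 3.59×67 + 13.22×95 + 14.09×37 + 2.77×212 = 629.64 + 240.53 + 1255.9 + 521.33 + 587.24 = 3234.64
ΣP(t=0)Q(t=0) = 11.66×53 + 3.59×84 + 13.22×88 + 14.09×34 + 2.77×225 = 617.98 + 301.56 + 1163.36 + 479.06 + 623.25 = 3185.21
L = 3234.64 / 3185.21 × 100 = 101.5519
Paasche component (current-period weights):
ΣP(t=1)Q(t=1) = 8.64×54 + 4.55×67 + 15.57×95 + 15.50×37 + 1.95×212 = 466.56 + 304.85 + 1479.15 + 573.5 + 413.4 = 3237.46
ΣP(t=1)Q(t=0) = 8.64×53 + 4.55×84 + 15.57×88 + 15.50×34 + 1.95×225 = 457.92 + 382.2 + 1370.16 + 527 + 438.75 = 3176.03
P = 3237.46 / 3176.03 × 100 = 101.9342
Fisher = √(L × P) = √(101.5519 × 101.9342) = 101.7428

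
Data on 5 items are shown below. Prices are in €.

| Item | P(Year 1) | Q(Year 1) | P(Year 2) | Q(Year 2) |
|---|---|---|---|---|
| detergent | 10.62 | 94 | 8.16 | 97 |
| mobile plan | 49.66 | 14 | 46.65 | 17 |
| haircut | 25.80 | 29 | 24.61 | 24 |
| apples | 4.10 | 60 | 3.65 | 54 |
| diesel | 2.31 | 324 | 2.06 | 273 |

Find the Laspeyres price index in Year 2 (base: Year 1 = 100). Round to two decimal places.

Laspeyres price index uses base-period quantities as weights.
ΣP(Year 2)·Q(Year 1) = 8.16×94 + 46.65×14 + 24.61×29 + 3.65×60 + 2.06×324 = 767.04 + 653.1 + 713.69 + 219 + 667.44 = 3020.27
ΣP(Year 1)·Q(Year 1) = 10.62×94 + 49.66×14 + 25.80×29 + 4.10×60 + 2.31×324 = 998.28 + 695.24 + 748.2 + 246 + 748.44 = 3436.16
Index = 3020.27 / 3436.16 × 100 = 87.8967

87.90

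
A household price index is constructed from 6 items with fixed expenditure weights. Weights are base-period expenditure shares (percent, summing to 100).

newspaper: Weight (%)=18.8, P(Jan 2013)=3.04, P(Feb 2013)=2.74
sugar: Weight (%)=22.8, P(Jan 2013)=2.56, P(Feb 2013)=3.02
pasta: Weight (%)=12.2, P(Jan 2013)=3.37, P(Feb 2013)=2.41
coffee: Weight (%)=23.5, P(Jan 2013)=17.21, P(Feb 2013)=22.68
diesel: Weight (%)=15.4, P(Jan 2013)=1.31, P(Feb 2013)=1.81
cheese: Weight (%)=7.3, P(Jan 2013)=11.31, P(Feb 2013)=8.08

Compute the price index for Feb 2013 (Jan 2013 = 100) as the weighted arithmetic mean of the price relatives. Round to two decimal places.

110.03

newspaper: 18.8 × (2.74/3.04) = 18.8 × 0.901316 = 16.9447
sugar: 22.8 × (3.02/2.56) = 22.8 × 1.179688 = 26.8969
pasta: 12.2 × (2.41/3.37) = 12.2 × 0.715134 = 8.7246
coffee: 23.5 × (22.68/17.21) = 23.5 × 1.317838 = 30.9692
diesel: 15.4 × (1.81/1.31) = 15.4 × 1.381679 = 21.2779
cheese: 7.3 × (8.08/11.31) = 7.3 × 0.714412 = 5.2152
Index = Σ wᵢ·(p₁ᵢ/p₀ᵢ) = 16.9447 + 26.8969 + 8.7246 + 30.9692 + 21.2779 + 5.2152 = 110.0285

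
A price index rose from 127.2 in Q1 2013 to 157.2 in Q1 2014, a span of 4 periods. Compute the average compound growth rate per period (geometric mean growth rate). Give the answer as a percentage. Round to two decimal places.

Growth factor = (157.2/127.2)^(1/4) = (1.235849)^(1/4) = 1.054366
Growth rate = 1.054366 − 1 = 0.054366 = 5.4366%

5.44%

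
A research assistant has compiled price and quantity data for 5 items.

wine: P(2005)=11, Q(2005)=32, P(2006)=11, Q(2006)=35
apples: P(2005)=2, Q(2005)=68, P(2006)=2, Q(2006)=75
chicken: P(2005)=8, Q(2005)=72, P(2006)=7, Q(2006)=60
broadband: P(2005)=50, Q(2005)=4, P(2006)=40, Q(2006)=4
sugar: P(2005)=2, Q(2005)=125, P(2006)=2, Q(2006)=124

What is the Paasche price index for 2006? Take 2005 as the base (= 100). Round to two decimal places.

Paasche price index uses current-period quantities as weights.
ΣP(2006)·Q(2006) = 11×35 + 2×75 + 7×60 + 40×4 + 2×124 = 385 + 150 + 420 + 160 + 248 = 1363
ΣP(2005)·Q(2006) = 11×35 + 2×75 + 8×60 + 50×4 + 2×124 = 385 + 150 + 480 + 200 + 248 = 1463
Index = 1363 / 1463 × 100 = 93.1647

93.16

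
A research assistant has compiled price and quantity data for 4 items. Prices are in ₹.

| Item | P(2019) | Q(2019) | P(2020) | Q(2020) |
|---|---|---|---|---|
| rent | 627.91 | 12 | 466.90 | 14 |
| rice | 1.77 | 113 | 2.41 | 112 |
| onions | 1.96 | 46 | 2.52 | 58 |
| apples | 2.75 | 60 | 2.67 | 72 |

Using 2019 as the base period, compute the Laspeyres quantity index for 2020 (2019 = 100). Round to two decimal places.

Laspeyres quantity index uses base-period prices as weights.
ΣP(2019)·Q(2020) = 627.91×14 + 1.77×112 + 1.96×58 + 2.75×72 = 8790.74 + 198.24 + 113.68 + 198 = 9300.66
ΣP(2019)·Q(2019) = 627.91×12 + 1.77×113 + 1.96×46 + 2.75×60 = 7534.92 + 200.01 + 90.16 + 165 = 7990.09
Index = 9300.66 / 7990.09 × 100 = 116.4024

116.40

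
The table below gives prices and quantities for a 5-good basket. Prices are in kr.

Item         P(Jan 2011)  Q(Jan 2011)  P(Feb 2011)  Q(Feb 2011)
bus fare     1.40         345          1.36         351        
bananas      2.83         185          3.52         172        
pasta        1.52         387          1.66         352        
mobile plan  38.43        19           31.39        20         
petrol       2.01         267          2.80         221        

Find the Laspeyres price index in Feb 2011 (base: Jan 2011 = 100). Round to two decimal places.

108.57

Laspeyres price index uses base-period quantities as weights.
ΣP(Feb 2011)·Q(Jan 2011) = 1.36×345 + 3.52×185 + 1.66×387 + 31.39×19 + 2.80×267 = 469.2 + 651.2 + 642.42 + 596.41 + 747.6 = 3106.83
ΣP(Jan 2011)·Q(Jan 2011) = 1.40×345 + 2.83×185 + 1.52×387 + 38.43×19 + 2.01×267 = 483 + 523.55 + 588.24 + 730.17 + 536.67 = 2861.63
Index = 3106.83 / 2861.63 × 100 = 108.5685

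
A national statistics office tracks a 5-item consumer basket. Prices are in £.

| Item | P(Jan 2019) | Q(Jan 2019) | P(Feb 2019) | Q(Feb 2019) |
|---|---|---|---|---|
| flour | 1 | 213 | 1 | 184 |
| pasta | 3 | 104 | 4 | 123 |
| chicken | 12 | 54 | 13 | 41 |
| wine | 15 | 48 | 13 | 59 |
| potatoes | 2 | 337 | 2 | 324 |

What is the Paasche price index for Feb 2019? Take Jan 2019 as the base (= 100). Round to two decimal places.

101.78

Paasche price index uses current-period quantities as weights.
ΣP(Feb 2019)·Q(Feb 2019) = 1×184 + 4×123 + 13×41 + 13×59 + 2×324 = 184 + 492 + 533 + 767 + 648 = 2624
ΣP(Jan 2019)·Q(Feb 2019) = 1×184 + 3×123 + 12×41 + 15×59 + 2×324 = 184 + 369 + 492 + 885 + 648 = 2578
Index = 2624 / 2578 × 100 = 101.7843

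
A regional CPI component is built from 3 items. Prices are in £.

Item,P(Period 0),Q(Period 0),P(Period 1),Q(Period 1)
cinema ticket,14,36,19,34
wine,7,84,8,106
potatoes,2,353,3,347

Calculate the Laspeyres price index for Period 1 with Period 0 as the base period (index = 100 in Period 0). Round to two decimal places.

134.32

Laspeyres price index uses base-period quantities as weights.
ΣP(Period 1)·Q(Period 0) = 19×36 + 8×84 + 3×353 = 684 + 672 + 1059 = 2415
ΣP(Period 0)·Q(Period 0) = 14×36 + 7×84 + 2×353 = 504 + 588 + 706 = 1798
Index = 2415 / 1798 × 100 = 134.3159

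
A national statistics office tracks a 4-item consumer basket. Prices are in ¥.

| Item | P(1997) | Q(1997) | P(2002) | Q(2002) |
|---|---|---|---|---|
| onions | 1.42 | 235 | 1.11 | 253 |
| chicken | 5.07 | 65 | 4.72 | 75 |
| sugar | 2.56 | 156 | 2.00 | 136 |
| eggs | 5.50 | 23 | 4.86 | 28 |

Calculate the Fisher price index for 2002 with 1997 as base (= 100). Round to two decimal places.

83.68

Laspeyres component (base-period weights):
ΣP(2002)Q(1997) = 1.11×235 + 4.72×65 + 2.00×156 + 4.86×23 = 260.85 + 306.8 + 312 + 111.78 = 991.43
ΣP(1997)Q(1997) = 1.42×235 + 5.07×65 + 2.56×156 + 5.50×23 = 333.7 + 329.55 + 399.36 + 126.5 = 1189.11
L = 991.43 / 1189.11 × 100 = 83.3758
Paasche component (current-period weights):
ΣP(2002)Q(2002) = 1.11×253 + 4.72×75 + 2.00×136 + 4.86×28 = 280.83 + 354 + 272 + 136.08 = 1042.91
ΣP(1997)Q(2002) = 1.42×253 + 5.07×75 + 2.56×136 + 5.50×28 = 359.26 + 380.25 + 348.16 + 154 = 1241.67
P = 1042.91 / 1241.67 × 100 = 83.9925
Fisher = √(L × P) = √(83.3758 × 83.9925) = 83.6836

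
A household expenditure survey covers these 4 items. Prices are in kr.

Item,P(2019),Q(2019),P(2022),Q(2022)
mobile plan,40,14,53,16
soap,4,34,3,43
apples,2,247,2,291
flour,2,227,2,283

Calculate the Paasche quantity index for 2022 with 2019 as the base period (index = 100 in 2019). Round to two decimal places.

Paasche quantity index uses current-period prices as weights.
ΣP(2022)·Q(2022) = 53×16 + 3×43 + 2×291 + 2×283 = 848 + 129 + 582 + 566 = 2125
ΣP(2022)·Q(2019) = 53×14 + 3×34 + 2×247 + 2×227 = 742 + 102 + 494 + 454 = 1792
Index = 2125 / 1792 × 100 = 118.5826

118.58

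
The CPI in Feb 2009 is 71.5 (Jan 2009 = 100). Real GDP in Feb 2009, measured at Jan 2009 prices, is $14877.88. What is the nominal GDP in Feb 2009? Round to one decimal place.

Nominal = Real × (Index/100) = 14877.88 × (71.5/100)
        = 14877.88 × 0.715 = 10637.6842

10637.7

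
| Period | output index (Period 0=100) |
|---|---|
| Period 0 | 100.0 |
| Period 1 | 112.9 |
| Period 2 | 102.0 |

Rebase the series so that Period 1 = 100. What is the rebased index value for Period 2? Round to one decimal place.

Rebased(Period 2) = 102.0 / 112.9 × 100 = 90.3454

90.3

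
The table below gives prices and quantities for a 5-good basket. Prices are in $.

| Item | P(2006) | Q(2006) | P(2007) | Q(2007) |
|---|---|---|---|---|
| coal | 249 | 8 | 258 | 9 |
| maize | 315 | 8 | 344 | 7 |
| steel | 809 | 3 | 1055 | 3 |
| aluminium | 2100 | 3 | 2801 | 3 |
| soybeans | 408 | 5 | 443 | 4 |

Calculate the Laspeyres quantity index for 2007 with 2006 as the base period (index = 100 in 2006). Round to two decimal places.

96.90

Laspeyres quantity index uses base-period prices as weights.
ΣP(2006)·Q(2007) = 249×9 + 315×7 + 809×3 + 2100×3 + 408×4 = 2241 + 2205 + 2427 + 6300 + 1632 = 14805
ΣP(2006)·Q(2006) = 249×8 + 315×8 + 809×3 + 2100×3 + 408×5 = 1992 + 2520 + 2427 + 6300 + 2040 = 15279
Index = 14805 / 15279 × 100 = 96.8977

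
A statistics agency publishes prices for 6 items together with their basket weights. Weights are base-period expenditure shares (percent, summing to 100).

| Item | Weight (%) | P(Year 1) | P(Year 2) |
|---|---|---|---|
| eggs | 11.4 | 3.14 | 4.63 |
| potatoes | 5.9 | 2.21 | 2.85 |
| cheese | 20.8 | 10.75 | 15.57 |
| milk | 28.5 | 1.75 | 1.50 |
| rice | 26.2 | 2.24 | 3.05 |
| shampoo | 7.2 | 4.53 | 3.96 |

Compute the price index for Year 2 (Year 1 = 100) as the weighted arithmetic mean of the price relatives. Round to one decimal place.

120.9

eggs: 11.4 × (4.63/3.14) = 11.4 × 1.474522 = 16.8096
potatoes: 5.9 × (2.85/2.21) = 5.9 × 1.289593 = 7.6086
cheese: 20.8 × (15.57/10.75) = 20.8 × 1.448372 = 30.1261
milk: 28.5 × (1.50/1.75) = 28.5 × 0.857143 = 24.4286
rice: 26.2 × (3.05/2.24) = 26.2 × 1.361607 = 35.6741
shampoo: 7.2 × (3.96/4.53) = 7.2 × 0.874172 = 6.2940
Index = Σ wᵢ·(p₁ᵢ/p₀ᵢ) = 16.8096 + 7.6086 + 30.1261 + 24.4286 + 35.6741 + 6.2940 = 120.9410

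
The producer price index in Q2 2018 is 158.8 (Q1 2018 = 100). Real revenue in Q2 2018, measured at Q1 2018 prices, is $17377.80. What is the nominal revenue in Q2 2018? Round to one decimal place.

27595.9

Nominal = Real × (Index/100) = 17377.80 × (158.8/100)
        = 17377.80 × 1.588 = 27595.9464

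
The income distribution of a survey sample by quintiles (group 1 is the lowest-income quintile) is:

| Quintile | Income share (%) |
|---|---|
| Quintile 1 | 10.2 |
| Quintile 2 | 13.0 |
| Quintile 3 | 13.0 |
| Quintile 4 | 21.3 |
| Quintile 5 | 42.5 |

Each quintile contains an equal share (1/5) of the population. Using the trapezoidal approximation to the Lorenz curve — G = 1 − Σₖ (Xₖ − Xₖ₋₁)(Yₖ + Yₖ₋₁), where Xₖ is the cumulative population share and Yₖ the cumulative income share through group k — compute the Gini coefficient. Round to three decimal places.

Cumulative income shares Yₖ: 0.1020, 0.2320, 0.3620, 0.5750, 1.0000
Σ (Xₖ−Xₖ₋₁)(Yₖ+Yₖ₋₁) = (1/5)(0.1020+0.0000) + (1/5)(0.2320+0.1020) + (1/5)(0.3620+0.2320) + (1/5)(0.5750+0.3620) + (1/5)(1.0000+0.5750)
  = 0.0204 + 0.0668 + 0.1188 + 0.1874 + 0.3150 = 0.7084
G = 1 − 0.7084 = 0.2916

0.292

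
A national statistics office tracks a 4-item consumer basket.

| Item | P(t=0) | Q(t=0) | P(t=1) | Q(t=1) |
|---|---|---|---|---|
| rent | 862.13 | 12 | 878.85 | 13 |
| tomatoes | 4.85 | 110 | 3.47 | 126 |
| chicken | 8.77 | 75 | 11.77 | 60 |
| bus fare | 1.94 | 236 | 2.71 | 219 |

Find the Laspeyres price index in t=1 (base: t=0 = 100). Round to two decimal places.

Laspeyres price index uses base-period quantities as weights.
ΣP(t=1)·Q(t=0) = 878.85×12 + 3.47×110 + 11.77×75 + 2.71×236 = 10546.2 + 381.7 + 882.75 + 639.56 = 12450.21
ΣP(t=0)·Q(t=0) = 862.13×12 + 4.85×110 + 8.77×75 + 1.94×236 = 10345.56 + 533.5 + 657.75 + 457.84 = 11994.65
Index = 12450.21 / 11994.65 × 100 = 103.7980

103.80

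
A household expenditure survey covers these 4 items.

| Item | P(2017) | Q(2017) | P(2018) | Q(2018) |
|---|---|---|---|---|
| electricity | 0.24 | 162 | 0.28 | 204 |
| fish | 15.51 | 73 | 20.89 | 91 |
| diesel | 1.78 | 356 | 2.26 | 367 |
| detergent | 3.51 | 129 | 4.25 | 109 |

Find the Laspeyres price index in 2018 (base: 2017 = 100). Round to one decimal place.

129.5

Laspeyres price index uses base-period quantities as weights.
ΣP(2018)·Q(2017) = 0.28×162 + 20.89×73 + 2.26×356 + 4.25×129 = 45.36 + 1524.97 + 804.56 + 548.25 = 2923.14
ΣP(2017)·Q(2017) = 0.24×162 + 15.51×73 + 1.78×356 + 3.51×129 = 38.88 + 1132.23 + 633.68 + 452.79 = 2257.58
Index = 2923.14 / 2257.58 × 100 = 129.4811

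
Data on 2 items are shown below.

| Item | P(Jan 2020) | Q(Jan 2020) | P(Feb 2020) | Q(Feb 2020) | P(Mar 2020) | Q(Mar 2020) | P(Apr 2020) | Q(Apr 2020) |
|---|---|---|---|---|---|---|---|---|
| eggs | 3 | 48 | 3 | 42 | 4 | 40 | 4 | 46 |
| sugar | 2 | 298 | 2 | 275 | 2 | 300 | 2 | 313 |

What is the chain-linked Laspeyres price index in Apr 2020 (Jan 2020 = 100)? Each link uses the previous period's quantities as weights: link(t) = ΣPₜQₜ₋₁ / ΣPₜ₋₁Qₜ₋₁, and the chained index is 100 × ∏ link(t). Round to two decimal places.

Link Jan 2020→Feb 2020:
ΣP(Feb 2020)Q(Jan 2020) = 3×48 + 2×298 = 144 + 596 = 740
ΣP(Jan 2020)Q(Jan 2020) = 3×48 + 2×298 = 144 + 596 = 740
link = 740/740 = 1.000000
Link Feb 2020→Mar 2020:
ΣP(Mar 2020)Q(Feb 2020) = 4×42 + 2×275 = 168 + 550 = 718
ΣP(Feb 2020)Q(Feb 2020) = 3×42 + 2×275 = 126 + 550 = 676
link = 718/676 = 1.062130
Link Mar 2020→Apr 2020:
ΣP(Apr 2020)Q(Mar 2020) = 4×40 + 2×300 = 160 + 600 = 760
ΣP(Mar 2020)Q(Mar 2020) = 4×40 + 2×300 = 160 + 600 = 760
link = 760/760 = 1.000000
Chained index = 100 × 1.000000 × 1.062130 × 1.000000 = 106.2130

106.21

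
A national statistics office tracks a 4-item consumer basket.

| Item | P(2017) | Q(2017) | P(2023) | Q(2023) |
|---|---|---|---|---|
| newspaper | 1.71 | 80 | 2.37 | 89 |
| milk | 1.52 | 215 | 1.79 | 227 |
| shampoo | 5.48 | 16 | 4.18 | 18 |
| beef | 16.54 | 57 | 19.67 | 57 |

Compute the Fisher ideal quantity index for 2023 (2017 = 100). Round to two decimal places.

102.94

Laspeyres component (base-period weights):
ΣP(2017)Q(2023) = 1.71×89 + 1.52×227 + 5.48×18 + 16.54×57 = 152.19 + 345.04 + 98.64 + 942.78 = 1538.65
ΣP(2017)Q(2017) = 1.71×80 + 1.52×215 + 5.48×16 + 16.54×57 = 136.8 + 326.8 + 87.68 + 942.78 = 1494.06
L = 1538.65 / 1494.06 × 100 = 102.9845
Paasche component (current-period weights):
ΣP(2023)Q(2023) = 2.37×89 + 1.79×227 + 4.18×18 + 19.67×57 = 210.93 + 406.33 + 75.24 + 1121.19 = 1813.69
ΣP(2023)Q(2017) = 2.37×80 + 1.79×215 + 4.18×16 + 19.67×57 = 189.6 + 384.85 + 66.88 + 1121.19 = 1762.52
P = 1813.69 / 1762.52 × 100 = 102.9032
Fisher = √(L × P) = √(102.9845 × 102.9032) = 102.9438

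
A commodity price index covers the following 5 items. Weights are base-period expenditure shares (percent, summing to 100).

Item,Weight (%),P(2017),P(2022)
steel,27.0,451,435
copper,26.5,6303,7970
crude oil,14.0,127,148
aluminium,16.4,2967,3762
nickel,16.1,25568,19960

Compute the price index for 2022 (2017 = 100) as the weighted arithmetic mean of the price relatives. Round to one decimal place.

109.2

steel: 27.0 × (435/451) = 27.0 × 0.964523 = 26.0421
copper: 26.5 × (7970/6303) = 26.5 × 1.264477 = 33.5086
crude oil: 14.0 × (148/127) = 14.0 × 1.165354 = 16.3150
aluminium: 16.4 × (3762/2967) = 16.4 × 1.267947 = 20.7943
nickel: 16.1 × (19960/25568) = 16.1 × 0.780663 = 12.5687
Index = Σ wᵢ·(p₁ᵢ/p₀ᵢ) = 26.0421 + 33.5086 + 16.3150 + 20.7943 + 12.5687 = 109.2288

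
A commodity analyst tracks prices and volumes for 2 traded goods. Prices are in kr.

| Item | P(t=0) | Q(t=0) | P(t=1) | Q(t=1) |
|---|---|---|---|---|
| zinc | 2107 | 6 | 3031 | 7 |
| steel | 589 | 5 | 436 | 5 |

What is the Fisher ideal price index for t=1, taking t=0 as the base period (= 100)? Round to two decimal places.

131.44

Laspeyres component (base-period weights):
ΣP(t=1)Q(t=0) = 3031×6 + 436×5 = 18186 + 2180 = 20366
ΣP(t=0)Q(t=0) = 2107×6 + 589×5 = 12642 + 2945 = 15587
L = 20366 / 15587 × 100 = 130.6602
Paasche component (current-period weights):
ΣP(t=1)Q(t=1) = 3031×7 + 436×5 = 21217 + 2180 = 23397
ΣP(t=0)Q(t=1) = 2107×7 + 589×5 = 14749 + 2945 = 17694
P = 23397 / 17694 × 100 = 132.2313
Fisher = √(L × P) = √(130.6602 × 132.2313) = 131.4434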